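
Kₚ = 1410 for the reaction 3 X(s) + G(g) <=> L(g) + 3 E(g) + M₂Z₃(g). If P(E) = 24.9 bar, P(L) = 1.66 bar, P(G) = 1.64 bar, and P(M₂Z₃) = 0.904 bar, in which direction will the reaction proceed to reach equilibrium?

(X is a pure solid — omitted from Qₚ.)
Qₚ = P(L)·P(E)³·P(M₂Z₃) / P(G) = (1.66)·(24.9)³·(0.904) / (1.64) = 14100
Qₚ = 14100 > Kₚ = 1410, so the reverse reaction proceeds.

to the left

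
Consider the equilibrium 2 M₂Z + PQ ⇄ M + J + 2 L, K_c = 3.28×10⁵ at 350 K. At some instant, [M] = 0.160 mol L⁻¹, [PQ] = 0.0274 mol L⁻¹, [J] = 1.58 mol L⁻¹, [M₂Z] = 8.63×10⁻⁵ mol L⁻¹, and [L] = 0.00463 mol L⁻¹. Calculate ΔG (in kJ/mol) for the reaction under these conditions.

ΔG = -7.31 kJ/mol

Q_c = [M]·[J]·[L]² / ([M₂Z]²·[PQ]) = (0.160)·(1.58)·(0.00463)² / ((8.63×10⁻⁵)²·(0.0274)) = 26600
ΔG = RT ln(Q_c/K_c) = (8.314 J mol⁻¹ K⁻¹)(350 K) × ln(26600/3.28×10⁵)
   = (2.910 kJ/mol)(-2.512) = -7.31 kJ/mol
ΔG < 0, so the forward reaction is spontaneous (proceeds forward).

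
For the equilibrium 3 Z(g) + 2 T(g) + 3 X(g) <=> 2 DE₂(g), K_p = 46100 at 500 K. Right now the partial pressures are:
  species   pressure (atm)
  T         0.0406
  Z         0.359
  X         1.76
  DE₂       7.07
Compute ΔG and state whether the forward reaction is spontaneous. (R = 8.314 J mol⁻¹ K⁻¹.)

ΔG = 3.98 kJ/mol; the forward reaction is non-spontaneous

Q_p = P(DE₂)² / (P(Z)³·P(T)²·P(X)³) = (7.07)² / ((0.359)³·(0.0406)²·(1.76)³) = 1.20×10⁵
ΔG = RT ln(Q_p/K_p) = (8.314 J mol⁻¹ K⁻¹)(500 K) × ln(1.20×10⁵/46100)
   = (4.157 kJ/mol)(0.9567) = 3.98 kJ/mol
ΔG > 0, so the forward reaction is non-spontaneous (proceeds in reverse).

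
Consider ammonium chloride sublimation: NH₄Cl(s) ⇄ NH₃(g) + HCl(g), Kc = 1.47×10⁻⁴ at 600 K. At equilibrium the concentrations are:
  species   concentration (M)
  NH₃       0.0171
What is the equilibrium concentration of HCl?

[HCl] = 0.00860 M

(NH₄Cl is a pure solid — omitted from Kc.)
At equilibrium, Kc = [NH₃]·[HCl] = 1.47×10⁻⁴.
(0.0171)·([HCl]) = 1.47×10⁻⁴
[HCl] = 0.00860 M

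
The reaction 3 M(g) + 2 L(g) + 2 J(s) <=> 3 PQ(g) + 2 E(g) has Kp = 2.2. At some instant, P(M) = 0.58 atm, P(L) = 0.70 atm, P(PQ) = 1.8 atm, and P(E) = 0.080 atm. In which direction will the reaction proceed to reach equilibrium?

(J is a pure solid — omitted from Qp.)
Qp = P(PQ)³·P(E)² / (P(M)³·P(L)²) = (1.8)³·(0.080)² / ((0.58)³·(0.70)²) = 0.39
Qp = 0.39 < Kp = 2.2, so the forward reaction proceeds.

in the forward direction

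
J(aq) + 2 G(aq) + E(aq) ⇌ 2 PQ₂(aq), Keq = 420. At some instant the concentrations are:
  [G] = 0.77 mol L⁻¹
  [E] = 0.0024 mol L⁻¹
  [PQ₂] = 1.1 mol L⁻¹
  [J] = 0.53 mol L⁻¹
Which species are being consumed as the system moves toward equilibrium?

Q = [PQ₂]² / ([J]·[G]²·[E]) = (1.1)² / ((0.53)·(0.77)²·(0.0024)) = 1600
Q = 1600 > Keq = 420: net reverse reaction.

PQ₂ (products)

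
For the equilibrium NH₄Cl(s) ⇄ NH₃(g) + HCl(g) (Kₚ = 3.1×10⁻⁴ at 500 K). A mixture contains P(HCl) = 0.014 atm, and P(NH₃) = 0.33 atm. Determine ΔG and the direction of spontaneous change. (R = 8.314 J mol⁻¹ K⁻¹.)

ΔG = 11.2 kJ/mol; the forward reaction is non-spontaneous

(NH₄Cl is a pure solid — omitted from Qₚ.)
Qₚ = P(NH₃)·P(HCl) = (0.33)·(0.014) = 0.00462
ΔG = RT ln(Qₚ/Kₚ) = (8.314 J mol⁻¹ K⁻¹)(500 K) × ln(0.00462/3.1×10⁻⁴)
   = (4.157 kJ/mol)(2.702) = 11.2 kJ/mol
ΔG > 0, so the forward reaction is non-spontaneous (proceeds in reverse).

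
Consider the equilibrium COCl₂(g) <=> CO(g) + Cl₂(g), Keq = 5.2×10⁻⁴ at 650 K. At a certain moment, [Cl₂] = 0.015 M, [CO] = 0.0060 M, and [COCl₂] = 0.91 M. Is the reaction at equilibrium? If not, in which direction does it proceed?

toward products

Q = [CO]·[Cl₂] / [COCl₂] = (0.0060)·(0.015) / (0.91) = 9.9×10⁻⁵
Q = 9.9×10⁻⁵ < Keq = 5.2×10⁻⁴, so the forward reaction proceeds.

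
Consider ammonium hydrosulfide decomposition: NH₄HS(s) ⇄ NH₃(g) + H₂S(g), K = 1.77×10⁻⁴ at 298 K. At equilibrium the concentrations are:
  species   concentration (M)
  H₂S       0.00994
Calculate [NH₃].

(NH₄HS is a pure solid — omitted from K.)
At equilibrium, K = [NH₃]·[H₂S] = 1.77×10⁻⁴.
([NH₃])·(0.00994) = 1.77×10⁻⁴
[NH₃] = 0.0178 M

[NH₃] = 0.0178 M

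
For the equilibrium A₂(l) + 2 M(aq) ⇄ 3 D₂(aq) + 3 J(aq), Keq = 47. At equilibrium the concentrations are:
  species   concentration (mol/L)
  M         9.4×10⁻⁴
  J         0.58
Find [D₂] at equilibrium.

[D₂] = 0.060 mol/L

(A₂ is a pure liquid — omitted from Keq.)
At equilibrium, Keq = [D₂]³·[J]³ / [M]² = 47.
([D₂])³·(0.58)³ / (9.4×10⁻⁴)² = 47
[D₂]³ = 2.13×10⁻⁴ ⇒ [D₂] = 0.060 mol/L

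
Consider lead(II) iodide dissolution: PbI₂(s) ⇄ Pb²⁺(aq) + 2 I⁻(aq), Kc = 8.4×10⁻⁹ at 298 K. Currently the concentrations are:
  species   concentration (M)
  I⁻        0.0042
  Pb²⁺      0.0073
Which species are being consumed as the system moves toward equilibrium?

(PbI₂ is a pure solid — omitted from Qc.)
Qc = [Pb²⁺]·[I⁻]² = (0.0073)·(0.0042)² = 1.3×10⁻⁷
Qc = 1.3×10⁻⁷ > Kc = 8.4×10⁻⁹: net reverse reaction.

Pb²⁺, I⁻ (products)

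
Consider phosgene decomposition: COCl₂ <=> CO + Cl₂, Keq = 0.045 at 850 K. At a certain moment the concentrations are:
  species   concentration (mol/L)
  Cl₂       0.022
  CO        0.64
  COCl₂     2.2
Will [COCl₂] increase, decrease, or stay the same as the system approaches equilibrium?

Q = [CO]·[Cl₂] / [COCl₂] = (0.64)·(0.022) / (2.2) = 0.0064
Q = 0.0064 < Keq = 0.045: net forward reaction.
COCl₂ is a reactant, so it decreases.

decrease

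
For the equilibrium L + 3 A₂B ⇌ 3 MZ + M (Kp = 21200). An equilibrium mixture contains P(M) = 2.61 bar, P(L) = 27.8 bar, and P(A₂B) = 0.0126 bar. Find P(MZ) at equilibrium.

P(MZ) = 0.767 bar

At equilibrium, Kp = P(MZ)³·P(M) / (P(L)·P(A₂B)³) = 21200.
(P(MZ))³·(2.61) / ((27.8)·(0.0126)³) = 21200
P(MZ)³ = 0.452 ⇒ P(MZ) = 0.767 bar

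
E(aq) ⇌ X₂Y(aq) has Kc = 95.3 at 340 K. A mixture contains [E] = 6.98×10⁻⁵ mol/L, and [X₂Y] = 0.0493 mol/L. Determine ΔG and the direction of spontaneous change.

Qc = [X₂Y] / [E] = (0.0493) / (6.98×10⁻⁵) = 706
ΔG = RT ln(Qc/Kc) = (8.314 J mol⁻¹ K⁻¹)(340 K) × ln(706/95.3)
   = (2.827 kJ/mol)(2.003) = 5.66 kJ/mol
ΔG > 0, so the forward reaction is non-spontaneous (proceeds in reverse).

ΔG = 5.66 kJ/mol; the forward reaction is non-spontaneous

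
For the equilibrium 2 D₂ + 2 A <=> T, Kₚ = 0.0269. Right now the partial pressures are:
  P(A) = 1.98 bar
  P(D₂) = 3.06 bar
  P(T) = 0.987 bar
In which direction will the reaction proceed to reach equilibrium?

no net change (already at equilibrium)

Qₚ = P(T) / (P(D₂)²·P(A)²) = (0.987) / ((3.06)²·(1.98)²) = 0.0269
Qₚ = 0.0269 = Kₚ, so the system is already at equilibrium.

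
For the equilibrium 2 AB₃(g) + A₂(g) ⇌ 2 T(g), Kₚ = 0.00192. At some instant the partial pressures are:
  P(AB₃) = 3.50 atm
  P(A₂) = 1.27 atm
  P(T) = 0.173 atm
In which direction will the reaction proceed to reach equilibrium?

no net change (already at equilibrium)

Qₚ = P(T)² / (P(AB₃)²·P(A₂)) = (0.173)² / ((3.50)²·(1.27)) = 0.00192
Qₚ = 0.00192 = Kₚ, so the system is already at equilibrium.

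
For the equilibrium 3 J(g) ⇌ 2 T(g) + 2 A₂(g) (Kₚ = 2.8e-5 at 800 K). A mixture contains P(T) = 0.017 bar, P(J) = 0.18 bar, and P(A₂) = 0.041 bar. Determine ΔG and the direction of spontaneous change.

ΔG = 7.25 kJ/mol; the forward reaction is non-spontaneous

Qₚ = P(T)²·P(A₂)² / P(J)³ = (0.017)²·(0.041)² / (0.18)³ = 8.33e-5
ΔG = RT ln(Qₚ/Kₚ) = (8.314 J mol⁻¹ K⁻¹)(800 K) × ln(8.33e-5/2.8e-5)
   = (6.651 kJ/mol)(1.090) = 7.25 kJ/mol
ΔG > 0, so the forward reaction is non-spontaneous (proceeds in reverse).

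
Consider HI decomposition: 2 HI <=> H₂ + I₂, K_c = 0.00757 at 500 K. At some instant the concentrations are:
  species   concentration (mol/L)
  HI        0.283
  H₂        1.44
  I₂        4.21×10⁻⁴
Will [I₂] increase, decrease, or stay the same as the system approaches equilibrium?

Q_c = [H₂]·[I₂] / [HI]² = (1.44)·(4.21×10⁻⁴) / (0.283)² = 0.00757
Q_c = 0.00757 = K_c; the system is at equilibrium.

stay the same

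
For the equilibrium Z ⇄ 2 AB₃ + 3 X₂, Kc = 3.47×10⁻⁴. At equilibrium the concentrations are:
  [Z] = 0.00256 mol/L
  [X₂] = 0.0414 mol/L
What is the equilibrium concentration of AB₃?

At equilibrium, Kc = [AB₃]²·[X₂]³ / [Z] = 3.47×10⁻⁴.
([AB₃])²·(0.0414)³ / (0.00256) = 3.47×10⁻⁴
[AB₃]² = 0.0125 ⇒ [AB₃] = 0.112 mol/L

[AB₃] = 0.112 mol/L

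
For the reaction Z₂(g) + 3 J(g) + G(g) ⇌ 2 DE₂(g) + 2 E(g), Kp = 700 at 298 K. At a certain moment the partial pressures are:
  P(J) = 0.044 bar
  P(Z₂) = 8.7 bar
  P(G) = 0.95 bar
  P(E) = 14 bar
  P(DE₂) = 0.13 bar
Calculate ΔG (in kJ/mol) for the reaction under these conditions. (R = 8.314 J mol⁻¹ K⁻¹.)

ΔG = 4.72 kJ/mol

Qp = P(DE₂)²·P(E)² / (P(Z₂)·P(J)³·P(G)) = (0.13)²·(14)² / ((8.7)·(0.044)³·(0.95)) = 4700
ΔG = RT ln(Qp/Kp) = (8.314 J mol⁻¹ K⁻¹)(298 K) × ln(4700/700)
   = (2.478 kJ/mol)(1.904) = 4.72 kJ/mol
ΔG > 0, so the forward reaction is non-spontaneous (proceeds in reverse).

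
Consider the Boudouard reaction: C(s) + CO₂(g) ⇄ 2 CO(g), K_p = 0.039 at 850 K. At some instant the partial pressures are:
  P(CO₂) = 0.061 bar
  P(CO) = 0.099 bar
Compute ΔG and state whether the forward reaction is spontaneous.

ΔG = 10.0 kJ/mol; the forward reaction is non-spontaneous

(C is a pure solid — omitted from Q_p.)
Q_p = P(CO)² / P(CO₂) = (0.099)² / (0.061) = 0.161
ΔG = RT ln(Q_p/K_p) = (8.314 J mol⁻¹ K⁻¹)(850 K) × ln(0.161/0.039)
   = (7.067 kJ/mol)(1.418) = 10.0 kJ/mol
ΔG > 0, so the forward reaction is non-spontaneous (proceeds in reverse).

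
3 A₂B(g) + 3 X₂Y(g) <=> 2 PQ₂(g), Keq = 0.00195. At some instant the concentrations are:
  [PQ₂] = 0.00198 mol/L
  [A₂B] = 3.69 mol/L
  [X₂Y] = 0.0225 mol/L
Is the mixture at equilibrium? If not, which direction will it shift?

Q = [PQ₂]² / ([A₂B]³·[X₂Y]³) = (0.00198)² / ((3.69)³·(0.0225)³) = 0.00685
Q = 0.00685 > Keq = 0.00195: net reverse reaction.

no; Q > K, reaction proceeds in reverse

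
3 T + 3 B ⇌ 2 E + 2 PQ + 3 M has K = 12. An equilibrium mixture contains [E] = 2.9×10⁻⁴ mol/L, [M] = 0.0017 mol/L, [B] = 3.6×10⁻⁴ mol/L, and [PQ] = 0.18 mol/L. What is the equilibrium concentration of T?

At equilibrium, K = [E]²·[PQ]²·[M]³ / ([T]³·[B]³) = 12.
(2.9×10⁻⁴)²·(0.18)²·(0.0017)³ / (([T])³·(3.6×10⁻⁴)³) = 12
[T]³ = 2.39×10⁻⁸ ⇒ [T] = 0.0029 mol/L

[T] = 0.0029 mol/L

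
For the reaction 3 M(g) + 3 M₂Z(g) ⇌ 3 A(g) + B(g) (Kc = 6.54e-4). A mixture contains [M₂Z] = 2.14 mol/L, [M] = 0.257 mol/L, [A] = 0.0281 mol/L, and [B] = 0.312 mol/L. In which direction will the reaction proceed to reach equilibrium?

in the forward direction

Qc = [A]³·[B] / ([M]³·[M₂Z]³) = (0.0281)³·(0.312) / ((0.257)³·(2.14)³) = 4.16e-5
Qc = 4.16e-5 < Kc = 6.54e-4, so the forward reaction proceeds.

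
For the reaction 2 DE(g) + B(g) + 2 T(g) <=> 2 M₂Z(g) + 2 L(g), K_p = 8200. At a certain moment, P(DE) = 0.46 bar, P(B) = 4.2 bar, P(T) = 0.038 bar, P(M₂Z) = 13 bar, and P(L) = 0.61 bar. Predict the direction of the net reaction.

toward reactants

Q_p = P(M₂Z)²·P(L)² / (P(DE)²·P(B)·P(T)²) = (13)²·(0.61)² / ((0.46)²·(4.2)·(0.038)²) = 49000
Q_p = 49000 > K_p = 8200, so the reverse reaction proceeds.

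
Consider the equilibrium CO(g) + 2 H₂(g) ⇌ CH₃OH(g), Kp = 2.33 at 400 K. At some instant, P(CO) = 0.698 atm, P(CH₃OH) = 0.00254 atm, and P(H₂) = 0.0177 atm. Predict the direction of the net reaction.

Qp = P(CH₃OH) / (P(CO)·P(H₂)²) = (0.00254) / ((0.698)·(0.0177)²) = 11.6
Qp = 11.6 > Kp = 2.33, so the reverse reaction proceeds.

reverse (toward reactants)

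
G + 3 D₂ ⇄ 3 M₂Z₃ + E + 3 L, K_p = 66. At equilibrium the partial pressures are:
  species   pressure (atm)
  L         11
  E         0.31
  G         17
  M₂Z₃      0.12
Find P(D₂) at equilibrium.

At equilibrium, K_p = P(M₂Z₃)³·P(E)·P(L)³ / (P(G)·P(D₂)³) = 66.
(0.12)³·(0.31)·(11)³ / ((17)·(P(D₂))³) = 66
P(D₂)³ = 6.35×10⁻⁴ ⇒ P(D₂) = 0.086 atm

P(D₂) = 0.086 atm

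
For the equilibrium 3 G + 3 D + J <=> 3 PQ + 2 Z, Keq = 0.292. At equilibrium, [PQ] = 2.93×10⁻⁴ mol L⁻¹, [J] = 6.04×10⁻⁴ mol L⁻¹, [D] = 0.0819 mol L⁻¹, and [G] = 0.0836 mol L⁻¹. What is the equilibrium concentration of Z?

At equilibrium, Keq = [PQ]³·[Z]² / ([G]³·[D]³·[J]) = 0.292.
(2.93×10⁻⁴)³·([Z])² / ((0.0836)³·(0.0819)³·(6.04×10⁻⁴)) = 0.292
[Z]² = 2.25 ⇒ [Z] = 1.50 mol L⁻¹

[Z] = 1.50 mol L⁻¹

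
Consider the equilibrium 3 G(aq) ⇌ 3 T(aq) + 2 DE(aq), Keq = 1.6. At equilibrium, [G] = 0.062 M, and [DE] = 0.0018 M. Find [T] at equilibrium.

[T] = 4.9 M

At equilibrium, Keq = [T]³·[DE]² / [G]³ = 1.6.
([T])³·(0.0018)² / (0.062)³ = 1.6
[T]³ = 118 ⇒ [T] = 4.9 M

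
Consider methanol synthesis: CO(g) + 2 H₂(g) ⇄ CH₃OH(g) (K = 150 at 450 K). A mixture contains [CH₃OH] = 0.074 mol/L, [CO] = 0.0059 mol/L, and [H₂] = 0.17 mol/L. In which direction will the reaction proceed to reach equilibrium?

to the left

Q = [CH₃OH] / ([CO]·[H₂]²) = (0.074) / ((0.0059)·(0.17)²) = 430
Q = 430 > K = 150, so the reverse reaction proceeds.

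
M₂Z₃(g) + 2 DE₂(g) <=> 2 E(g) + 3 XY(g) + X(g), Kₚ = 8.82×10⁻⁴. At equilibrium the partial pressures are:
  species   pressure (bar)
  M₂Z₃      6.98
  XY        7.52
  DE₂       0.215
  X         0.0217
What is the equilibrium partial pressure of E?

P(E) = 0.00555 bar

At equilibrium, Kₚ = P(E)²·P(XY)³·P(X) / (P(M₂Z₃)·P(DE₂)²) = 8.82×10⁻⁴.
(P(E))²·(7.52)³·(0.0217) / ((6.98)·(0.215)²) = 8.82×10⁻⁴
P(E)² = 3.08×10⁻⁵ ⇒ P(E) = 0.00555 bar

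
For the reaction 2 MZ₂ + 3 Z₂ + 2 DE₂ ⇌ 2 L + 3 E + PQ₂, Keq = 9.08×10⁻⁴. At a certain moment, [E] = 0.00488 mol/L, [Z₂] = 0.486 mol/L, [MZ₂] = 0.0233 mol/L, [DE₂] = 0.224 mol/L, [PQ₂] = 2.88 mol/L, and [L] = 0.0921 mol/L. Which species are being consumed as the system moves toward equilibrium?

none (at equilibrium)

Q = [L]²·[E]³·[PQ₂] / ([MZ₂]²·[Z₂]³·[DE₂]²) = (0.0921)²·(0.00488)³·(2.88) / ((0.0233)²·(0.486)³·(0.224)²) = 9.08×10⁻⁴
Q = 9.08×10⁻⁴ = Keq; the system is at equilibrium.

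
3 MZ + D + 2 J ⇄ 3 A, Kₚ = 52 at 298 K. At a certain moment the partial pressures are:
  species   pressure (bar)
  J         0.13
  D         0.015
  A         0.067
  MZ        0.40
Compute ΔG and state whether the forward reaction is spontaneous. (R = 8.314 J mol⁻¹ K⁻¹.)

ΔG = -2.56 kJ/mol; the forward reaction is spontaneous

Qₚ = P(A)³ / (P(MZ)³·P(D)·P(J)²) = (0.067)³ / ((0.40)³·(0.015)·(0.13)²) = 18.5
ΔG = RT ln(Qₚ/Kₚ) = (8.314 J mol⁻¹ K⁻¹)(298 K) × ln(18.5/52)
   = (2.478 kJ/mol)(-1.033) = -2.56 kJ/mol
ΔG < 0, so the forward reaction is spontaneous (proceeds forward).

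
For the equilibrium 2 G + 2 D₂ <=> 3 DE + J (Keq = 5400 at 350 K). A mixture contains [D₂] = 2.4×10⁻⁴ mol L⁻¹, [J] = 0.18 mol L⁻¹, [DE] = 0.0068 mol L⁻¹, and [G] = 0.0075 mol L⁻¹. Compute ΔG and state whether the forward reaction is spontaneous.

ΔG = 3.42 kJ/mol; the forward reaction is non-spontaneous

Q = [DE]³·[J] / ([G]²·[D₂]²) = (0.0068)³·(0.18) / ((0.0075)²·(2.4×10⁻⁴)²) = 17500
ΔG = RT ln(Q/Keq) = (8.314 J mol⁻¹ K⁻¹)(350 K) × ln(17500/5400)
   = (2.910 kJ/mol)(1.176) = 3.42 kJ/mol
ΔG > 0, so the forward reaction is non-spontaneous (proceeds in reverse).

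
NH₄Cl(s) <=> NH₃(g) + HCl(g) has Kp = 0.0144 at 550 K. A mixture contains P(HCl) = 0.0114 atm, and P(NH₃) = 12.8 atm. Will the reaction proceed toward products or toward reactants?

in the reverse direction

(NH₄Cl is a pure solid — omitted from Qp.)
Qp = P(NH₃)·P(HCl) = (12.8)·(0.0114) = 0.146
Qp = 0.146 > Kp = 0.0144, so the reverse reaction proceeds.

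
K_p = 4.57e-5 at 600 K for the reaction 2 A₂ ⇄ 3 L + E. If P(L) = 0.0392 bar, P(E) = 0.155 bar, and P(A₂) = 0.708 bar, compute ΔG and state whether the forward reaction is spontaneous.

Q_p = P(L)³·P(E) / P(A₂)² = (0.0392)³·(0.155) / (0.708)² = 1.86e-5
ΔG = RT ln(Q_p/K_p) = (8.314 J mol⁻¹ K⁻¹)(600 K) × ln(1.86e-5/4.57e-5)
   = (4.988 kJ/mol)(-0.8989) = -4.48 kJ/mol
ΔG < 0, so the forward reaction is spontaneous (proceeds forward).

ΔG = -4.48 kJ/mol; the forward reaction is spontaneous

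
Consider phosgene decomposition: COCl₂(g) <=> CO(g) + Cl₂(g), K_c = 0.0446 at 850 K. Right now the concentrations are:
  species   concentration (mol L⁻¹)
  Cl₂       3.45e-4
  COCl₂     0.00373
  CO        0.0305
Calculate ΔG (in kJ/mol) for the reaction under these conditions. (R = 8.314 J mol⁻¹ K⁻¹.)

Q_c = [CO]·[Cl₂] / [COCl₂] = (0.0305)·(3.45e-4) / (0.00373) = 0.00282
ΔG = RT ln(Q_c/K_c) = (8.314 J mol⁻¹ K⁻¹)(850 K) × ln(0.00282/0.0446)
   = (7.067 kJ/mol)(-2.761) = -19.5 kJ/mol
ΔG < 0, so the forward reaction is spontaneous (proceeds forward).

ΔG = -19.5 kJ/mol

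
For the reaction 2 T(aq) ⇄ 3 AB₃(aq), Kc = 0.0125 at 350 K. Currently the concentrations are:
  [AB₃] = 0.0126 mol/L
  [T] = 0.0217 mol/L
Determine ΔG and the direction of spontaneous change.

ΔG = -3.14 kJ/mol; the forward reaction is spontaneous

Qc = [AB₃]³ / [T]² = (0.0126)³ / (0.0217)² = 0.00425
ΔG = RT ln(Qc/Kc) = (8.314 J mol⁻¹ K⁻¹)(350 K) × ln(0.00425/0.0125)
   = (2.910 kJ/mol)(-1.079) = -3.14 kJ/mol
ΔG < 0, so the forward reaction is spontaneous (proceeds forward).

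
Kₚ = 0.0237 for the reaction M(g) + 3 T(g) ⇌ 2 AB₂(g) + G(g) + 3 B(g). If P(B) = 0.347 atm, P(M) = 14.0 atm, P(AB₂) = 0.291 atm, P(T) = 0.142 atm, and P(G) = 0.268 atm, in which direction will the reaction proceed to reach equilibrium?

at equilibrium

Qₚ = P(AB₂)²·P(G)·P(B)³ / (P(M)·P(T)³) = (0.291)²·(0.268)·(0.347)³ / ((14.0)·(0.142)³) = 0.0237
Qₚ = 0.0237 = Kₚ, so the system is already at equilibrium.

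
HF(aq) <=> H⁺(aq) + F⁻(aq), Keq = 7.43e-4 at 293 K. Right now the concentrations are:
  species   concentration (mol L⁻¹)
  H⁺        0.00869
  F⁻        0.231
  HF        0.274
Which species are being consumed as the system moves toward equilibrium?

H⁺, F⁻ (products)

Q = [H⁺]·[F⁻] / [HF] = (0.00869)·(0.231) / (0.274) = 0.00733
Q = 0.00733 > Keq = 7.43e-4: net reverse reaction.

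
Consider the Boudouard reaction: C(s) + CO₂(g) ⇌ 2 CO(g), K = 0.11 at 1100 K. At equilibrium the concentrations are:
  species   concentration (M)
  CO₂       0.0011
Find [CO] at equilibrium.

(C is a pure solid — omitted from K.)
At equilibrium, K = [CO]² / [CO₂] = 0.11.
([CO])² / (0.0011) = 0.11
[CO]² = 1.21e-4 ⇒ [CO] = 0.011 M

[CO] = 0.011 M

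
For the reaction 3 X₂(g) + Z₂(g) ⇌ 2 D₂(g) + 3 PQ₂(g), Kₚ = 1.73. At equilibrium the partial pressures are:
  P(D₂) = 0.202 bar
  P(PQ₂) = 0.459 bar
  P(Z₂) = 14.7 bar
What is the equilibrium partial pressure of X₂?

P(X₂) = 0.0537 bar

At equilibrium, Kₚ = P(D₂)²·P(PQ₂)³ / (P(X₂)³·P(Z₂)) = 1.73.
(0.202)²·(0.459)³ / ((P(X₂))³·(14.7)) = 1.73
P(X₂)³ = 1.55e-4 ⇒ P(X₂) = 0.0537 bar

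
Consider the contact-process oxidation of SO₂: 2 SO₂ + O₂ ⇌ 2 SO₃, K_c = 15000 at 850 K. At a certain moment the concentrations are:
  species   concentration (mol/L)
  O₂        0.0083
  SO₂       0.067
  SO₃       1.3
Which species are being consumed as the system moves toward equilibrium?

SO₃ (products)

Q_c = [SO₃]² / ([SO₂]²·[O₂]) = (1.3)² / ((0.067)²·(0.0083)) = 45000
Q_c = 45000 > K_c = 15000: net reverse reaction.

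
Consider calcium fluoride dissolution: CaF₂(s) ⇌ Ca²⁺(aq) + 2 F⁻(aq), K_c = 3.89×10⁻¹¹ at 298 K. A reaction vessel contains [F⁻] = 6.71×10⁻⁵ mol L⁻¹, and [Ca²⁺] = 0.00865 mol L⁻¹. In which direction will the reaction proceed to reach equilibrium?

(CaF₂ is a pure solid — omitted from Q_c.)
Q_c = [Ca²⁺]·[F⁻]² = (0.00865)·(6.71×10⁻⁵)² = 3.89×10⁻¹¹
Q_c = 3.89×10⁻¹¹ = K_c, so the system is already at equilibrium.

at equilibrium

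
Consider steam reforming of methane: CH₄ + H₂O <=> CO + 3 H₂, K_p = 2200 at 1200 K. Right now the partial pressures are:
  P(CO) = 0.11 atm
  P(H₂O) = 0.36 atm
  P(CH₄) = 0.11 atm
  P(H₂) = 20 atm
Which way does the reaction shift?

reverse (toward reactants)

Q_p = P(CO)·P(H₂)³ / (P(CH₄)·P(H₂O)) = (0.11)·(20)³ / ((0.11)·(0.36)) = 22000
Q_p = 22000 > K_p = 2200, so the reverse reaction proceeds.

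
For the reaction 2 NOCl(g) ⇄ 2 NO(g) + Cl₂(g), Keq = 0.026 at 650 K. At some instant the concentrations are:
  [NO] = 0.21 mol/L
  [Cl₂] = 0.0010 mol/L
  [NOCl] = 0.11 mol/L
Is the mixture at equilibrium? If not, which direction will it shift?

no; Q < K, reaction proceeds forward

Q = [NO]²·[Cl₂] / [NOCl]² = (0.21)²·(0.0010) / (0.11)² = 0.0036
Q = 0.0036 < Keq = 0.026: net forward reaction.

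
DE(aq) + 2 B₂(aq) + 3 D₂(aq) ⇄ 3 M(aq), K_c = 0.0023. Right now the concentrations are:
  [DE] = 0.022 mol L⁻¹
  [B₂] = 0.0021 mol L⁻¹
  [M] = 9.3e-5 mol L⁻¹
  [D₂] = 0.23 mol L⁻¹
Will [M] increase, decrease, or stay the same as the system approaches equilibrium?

increase

Q_c = [M]³ / ([DE]·[B₂]²·[D₂]³) = (9.3e-5)³ / ((0.022)·(0.0021)²·(0.23)³) = 6.8e-4
Q_c = 6.8e-4 < K_c = 0.0023: net forward reaction.
M is a product, so it increases.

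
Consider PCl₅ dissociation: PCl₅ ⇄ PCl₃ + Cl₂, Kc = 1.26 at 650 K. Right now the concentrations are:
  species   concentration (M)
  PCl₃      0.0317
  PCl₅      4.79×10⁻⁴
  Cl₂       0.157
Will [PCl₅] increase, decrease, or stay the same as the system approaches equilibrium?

Qc = [PCl₃]·[Cl₂] / [PCl₅] = (0.0317)·(0.157) / (4.79×10⁻⁴) = 10.4
Qc = 10.4 > Kc = 1.26: net reverse reaction.
PCl₅ is a reactant, so it increases.

increase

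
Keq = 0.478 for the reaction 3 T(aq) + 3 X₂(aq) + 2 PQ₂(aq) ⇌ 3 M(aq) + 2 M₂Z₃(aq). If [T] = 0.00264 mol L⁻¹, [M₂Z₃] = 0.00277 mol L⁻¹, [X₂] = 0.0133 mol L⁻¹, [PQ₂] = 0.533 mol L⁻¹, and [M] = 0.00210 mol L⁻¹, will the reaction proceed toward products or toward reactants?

Q = [M]³·[M₂Z₃]² / ([T]³·[X₂]³·[PQ₂]²) = (0.00210)³·(0.00277)² / ((0.00264)³·(0.0133)³·(0.533)²) = 5.78
Q = 5.78 > Keq = 0.478, so the reverse reaction proceeds.

reverse (toward reactants)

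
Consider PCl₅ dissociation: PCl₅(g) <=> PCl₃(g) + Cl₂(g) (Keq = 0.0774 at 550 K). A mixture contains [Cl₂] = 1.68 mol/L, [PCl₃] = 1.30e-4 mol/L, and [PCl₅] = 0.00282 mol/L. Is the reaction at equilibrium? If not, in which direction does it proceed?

no net change (already at equilibrium)

Q = [PCl₃]·[Cl₂] / [PCl₅] = (1.30e-4)·(1.68) / (0.00282) = 0.0774
Q = 0.0774 = Keq, so the system is already at equilibrium.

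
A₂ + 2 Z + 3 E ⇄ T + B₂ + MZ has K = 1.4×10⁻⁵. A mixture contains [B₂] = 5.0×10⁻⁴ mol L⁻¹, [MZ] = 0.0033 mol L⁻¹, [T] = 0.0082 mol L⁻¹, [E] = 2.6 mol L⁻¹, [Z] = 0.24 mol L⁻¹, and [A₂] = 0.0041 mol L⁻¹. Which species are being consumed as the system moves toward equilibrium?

Q = [T]·[B₂]·[MZ] / ([A₂]·[Z]²·[E]³) = (0.0082)·(5.0×10⁻⁴)·(0.0033) / ((0.0041)·(0.24)²·(2.6)³) = 3.3×10⁻⁶
Q = 3.3×10⁻⁶ < K = 1.4×10⁻⁵: net forward reaction.

A₂, Z, E (reactants)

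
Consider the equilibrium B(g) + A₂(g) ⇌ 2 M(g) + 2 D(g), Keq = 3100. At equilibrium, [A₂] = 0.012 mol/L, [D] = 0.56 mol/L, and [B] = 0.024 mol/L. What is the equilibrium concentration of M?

At equilibrium, Keq = [M]²·[D]² / ([B]·[A₂]) = 3100.
([M])²·(0.56)² / ((0.024)·(0.012)) = 3100
[M]² = 2.85 ⇒ [M] = 1.7 mol/L

[M] = 1.7 mol/L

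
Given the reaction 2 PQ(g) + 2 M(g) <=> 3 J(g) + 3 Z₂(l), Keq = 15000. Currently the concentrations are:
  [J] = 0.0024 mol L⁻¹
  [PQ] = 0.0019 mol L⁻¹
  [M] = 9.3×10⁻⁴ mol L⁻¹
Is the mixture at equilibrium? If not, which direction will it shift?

no; Q < K, reaction proceeds forward

(Z₂ is a pure liquid — omitted from Q.)
Q = [J]³ / ([PQ]²·[M]²) = (0.0024)³ / ((0.0019)²·(9.3×10⁻⁴)²) = 4400
Q = 4400 < Keq = 15000: net forward reaction.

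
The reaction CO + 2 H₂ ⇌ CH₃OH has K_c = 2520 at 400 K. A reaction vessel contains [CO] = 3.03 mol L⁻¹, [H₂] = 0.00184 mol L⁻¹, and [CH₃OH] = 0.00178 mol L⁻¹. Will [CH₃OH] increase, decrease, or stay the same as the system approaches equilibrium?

increase

Q_c = [CH₃OH] / ([CO]·[H₂]²) = (0.00178) / ((3.03)·(0.00184)²) = 174
Q_c = 174 < K_c = 2520: net forward reaction.
CH₃OH is a product, so it increases.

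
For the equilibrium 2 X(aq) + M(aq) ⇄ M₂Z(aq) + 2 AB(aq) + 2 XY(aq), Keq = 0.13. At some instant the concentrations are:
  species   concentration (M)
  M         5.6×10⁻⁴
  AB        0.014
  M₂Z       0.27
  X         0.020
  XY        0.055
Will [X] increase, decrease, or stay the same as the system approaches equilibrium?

increase

Q = [M₂Z]·[AB]²·[XY]² / ([X]²·[M]) = (0.27)·(0.014)²·(0.055)² / ((0.020)²·(5.6×10⁻⁴)) = 0.71
Q = 0.71 > Keq = 0.13: net reverse reaction.
X is a reactant, so it increases.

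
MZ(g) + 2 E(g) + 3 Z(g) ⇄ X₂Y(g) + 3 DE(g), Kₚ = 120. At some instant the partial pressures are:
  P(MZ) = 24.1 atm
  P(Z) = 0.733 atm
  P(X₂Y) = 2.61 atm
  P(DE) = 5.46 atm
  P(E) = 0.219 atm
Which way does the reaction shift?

to the left

Qₚ = P(X₂Y)·P(DE)³ / (P(MZ)·P(E)²·P(Z)³) = (2.61)·(5.46)³ / ((24.1)·(0.219)²·(0.733)³) = 933
Qₚ = 933 > Kₚ = 120, so the reverse reaction proceeds.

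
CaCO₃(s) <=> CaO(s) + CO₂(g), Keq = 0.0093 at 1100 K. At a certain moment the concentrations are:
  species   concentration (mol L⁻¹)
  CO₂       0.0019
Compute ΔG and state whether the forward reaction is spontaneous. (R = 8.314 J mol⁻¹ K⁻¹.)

ΔG = -14.5 kJ/mol; the forward reaction is spontaneous

(CaCO₃, CaO are pure solids — omitted from Q.)
Q = [CO₂] = 0.00190
ΔG = RT ln(Q/Keq) = (8.314 J mol⁻¹ K⁻¹)(1100 K) × ln(0.00190/0.0093)
   = (9.145 kJ/mol)(-1.588) = -14.5 kJ/mol
ΔG < 0, so the forward reaction is spontaneous (proceeds forward).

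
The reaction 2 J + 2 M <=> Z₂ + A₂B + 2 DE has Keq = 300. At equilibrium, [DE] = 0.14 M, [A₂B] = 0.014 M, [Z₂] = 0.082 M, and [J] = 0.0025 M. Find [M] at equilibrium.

At equilibrium, Keq = [Z₂]·[A₂B]·[DE]² / ([J]²·[M]²) = 300.
(0.082)·(0.014)·(0.14)² / ((0.0025)²·([M])²) = 300
[M]² = 0.0120 ⇒ [M] = 0.11 M

[M] = 0.11 M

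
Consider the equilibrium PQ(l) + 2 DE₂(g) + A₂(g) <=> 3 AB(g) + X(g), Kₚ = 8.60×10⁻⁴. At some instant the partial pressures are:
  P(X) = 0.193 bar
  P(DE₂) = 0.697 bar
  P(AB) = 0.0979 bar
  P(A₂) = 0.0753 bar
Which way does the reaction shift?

(PQ is a pure liquid — omitted from Qₚ.)
Qₚ = P(AB)³·P(X) / (P(DE₂)²·P(A₂)) = (0.0979)³·(0.193) / ((0.697)²·(0.0753)) = 0.00495
Qₚ = 0.00495 > Kₚ = 8.60×10⁻⁴, so the reverse reaction proceeds.

in the reverse direction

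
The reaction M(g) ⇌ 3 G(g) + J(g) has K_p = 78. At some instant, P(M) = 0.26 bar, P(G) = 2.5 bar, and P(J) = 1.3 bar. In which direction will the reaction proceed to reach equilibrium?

Q_p = P(G)³·P(J) / P(M) = (2.5)³·(1.3) / (0.26) = 78
Q_p = 78 = K_p, so the system is already at equilibrium.

neither direction; the system is at equilibrium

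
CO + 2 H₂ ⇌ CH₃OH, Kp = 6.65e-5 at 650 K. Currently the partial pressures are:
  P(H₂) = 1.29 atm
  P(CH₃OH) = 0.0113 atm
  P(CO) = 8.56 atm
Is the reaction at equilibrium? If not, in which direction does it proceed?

Qp = P(CH₃OH) / (P(CO)·P(H₂)²) = (0.0113) / ((8.56)·(1.29)²) = 7.93e-4
Qp = 7.93e-4 > Kp = 6.65e-5, so the reverse reaction proceeds.

in the reverse direction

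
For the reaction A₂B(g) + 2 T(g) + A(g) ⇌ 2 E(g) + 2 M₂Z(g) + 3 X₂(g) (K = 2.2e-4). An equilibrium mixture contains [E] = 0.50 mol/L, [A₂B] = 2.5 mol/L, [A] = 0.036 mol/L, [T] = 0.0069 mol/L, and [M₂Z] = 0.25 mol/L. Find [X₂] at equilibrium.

[X₂] = 0.0039 mol/L

At equilibrium, K = [E]²·[M₂Z]²·[X₂]³ / ([A₂B]·[T]²·[A]) = 2.2e-4.
(0.50)²·(0.25)²·([X₂])³ / ((2.5)·(0.0069)²·(0.036)) = 2.2e-4
[X₂]³ = 6.03e-8 ⇒ [X₂] = 0.0039 mol/L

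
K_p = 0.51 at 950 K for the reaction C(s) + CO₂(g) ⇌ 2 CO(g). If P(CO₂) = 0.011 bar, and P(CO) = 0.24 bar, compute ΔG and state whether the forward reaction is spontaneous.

ΔG = 18.4 kJ/mol; the forward reaction is non-spontaneous

(C is a pure solid — omitted from Q_p.)
Q_p = P(CO)² / P(CO₂) = (0.24)² / (0.011) = 5.24
ΔG = RT ln(Q_p/K_p) = (8.314 J mol⁻¹ K⁻¹)(950 K) × ln(5.24/0.51)
   = (7.898 kJ/mol)(2.330) = 18.4 kJ/mol
ΔG > 0, so the forward reaction is non-spontaneous (proceeds in reverse).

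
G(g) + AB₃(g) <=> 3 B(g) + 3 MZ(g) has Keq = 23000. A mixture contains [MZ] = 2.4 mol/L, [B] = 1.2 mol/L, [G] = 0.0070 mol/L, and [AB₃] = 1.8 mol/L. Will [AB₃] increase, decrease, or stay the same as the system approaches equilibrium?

Q = [B]³·[MZ]³ / ([G]·[AB₃]) = (1.2)³·(2.4)³ / ((0.0070)·(1.8)) = 1900
Q = 1900 < Keq = 23000: net forward reaction.
AB₃ is a reactant, so it decreases.

decrease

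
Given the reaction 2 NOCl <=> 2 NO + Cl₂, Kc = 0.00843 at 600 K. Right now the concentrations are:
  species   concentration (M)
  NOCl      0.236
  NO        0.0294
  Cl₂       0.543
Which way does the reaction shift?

Qc = [NO]²·[Cl₂] / [NOCl]² = (0.0294)²·(0.543) / (0.236)² = 0.00843
Qc = 0.00843 = Kc, so the system is already at equilibrium.

no net change (already at equilibrium)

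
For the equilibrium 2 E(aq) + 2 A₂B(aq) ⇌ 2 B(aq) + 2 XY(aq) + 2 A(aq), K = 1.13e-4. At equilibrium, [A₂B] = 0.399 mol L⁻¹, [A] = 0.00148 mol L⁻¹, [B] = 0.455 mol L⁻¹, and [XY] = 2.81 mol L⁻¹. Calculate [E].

At equilibrium, K = [B]²·[XY]²·[A]² / ([E]²·[A₂B]²) = 1.13e-4.
(0.455)²·(2.81)²·(0.00148)² / (([E])²·(0.399)²) = 1.13e-4
[E]² = 0.199 ⇒ [E] = 0.446 mol L⁻¹

[E] = 0.446 mol L⁻¹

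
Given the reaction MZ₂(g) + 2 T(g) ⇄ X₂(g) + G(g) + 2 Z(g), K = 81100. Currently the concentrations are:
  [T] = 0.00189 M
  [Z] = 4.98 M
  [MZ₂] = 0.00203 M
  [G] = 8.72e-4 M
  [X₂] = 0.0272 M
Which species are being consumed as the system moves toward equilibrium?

none (at equilibrium)

Q = [X₂]·[G]·[Z]² / ([MZ₂]·[T]²) = (0.0272)·(8.72e-4)·(4.98)² / ((0.00203)·(0.00189)²) = 81100
Q = 81100 = K; the system is at equilibrium.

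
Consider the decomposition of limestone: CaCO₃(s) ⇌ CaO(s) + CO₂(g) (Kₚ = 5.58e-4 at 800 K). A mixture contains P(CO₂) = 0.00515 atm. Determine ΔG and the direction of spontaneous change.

(CaCO₃, CaO are pure solids — omitted from Qₚ.)
Qₚ = P(CO₂) = 0.00515
ΔG = RT ln(Qₚ/Kₚ) = (8.314 J mol⁻¹ K⁻¹)(800 K) × ln(0.00515/5.58e-4)
   = (6.651 kJ/mol)(2.222) = 14.8 kJ/mol
ΔG > 0, so the forward reaction is non-spontaneous (proceeds in reverse).

ΔG = 14.8 kJ/mol; the forward reaction is non-spontaneous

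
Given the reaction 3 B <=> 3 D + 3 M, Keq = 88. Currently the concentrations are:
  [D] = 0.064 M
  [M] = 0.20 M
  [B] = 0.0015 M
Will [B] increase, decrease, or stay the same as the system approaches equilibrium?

increase

Q = [D]³·[M]³ / [B]³ = (0.064)³·(0.20)³ / (0.0015)³ = 620
Q = 620 > Keq = 88: net reverse reaction.
B is a reactant, so it increases.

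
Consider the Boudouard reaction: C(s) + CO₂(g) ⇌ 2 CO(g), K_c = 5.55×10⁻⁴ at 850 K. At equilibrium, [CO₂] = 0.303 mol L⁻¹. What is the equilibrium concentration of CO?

(C is a pure solid — omitted from K_c.)
At equilibrium, K_c = [CO]² / [CO₂] = 5.55×10⁻⁴.
([CO])² / (0.303) = 5.55×10⁻⁴
[CO]² = 1.68×10⁻⁴ ⇒ [CO] = 0.0130 mol L⁻¹

[CO] = 0.0130 mol L⁻¹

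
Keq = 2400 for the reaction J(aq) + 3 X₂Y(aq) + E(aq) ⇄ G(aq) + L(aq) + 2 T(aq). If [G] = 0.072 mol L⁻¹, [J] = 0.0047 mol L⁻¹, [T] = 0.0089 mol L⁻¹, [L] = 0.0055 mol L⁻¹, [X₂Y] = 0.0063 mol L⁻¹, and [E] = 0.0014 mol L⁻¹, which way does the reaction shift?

to the left

Q = [G]·[L]·[T]² / ([J]·[X₂Y]³·[E]) = (0.072)·(0.0055)·(0.0089)² / ((0.0047)·(0.0063)³·(0.0014)) = 19000
Q = 19000 > Keq = 2400, so the reverse reaction proceeds.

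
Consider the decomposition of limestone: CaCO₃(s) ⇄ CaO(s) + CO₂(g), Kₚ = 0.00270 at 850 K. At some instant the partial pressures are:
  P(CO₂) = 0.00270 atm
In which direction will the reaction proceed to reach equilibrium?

(CaCO₃, CaO are pure solids — omitted from Qₚ.)
Qₚ = P(CO₂) = 0.00270
Qₚ = 0.00270 = Kₚ, so the system is already at equilibrium.

neither direction; the system is at equilibrium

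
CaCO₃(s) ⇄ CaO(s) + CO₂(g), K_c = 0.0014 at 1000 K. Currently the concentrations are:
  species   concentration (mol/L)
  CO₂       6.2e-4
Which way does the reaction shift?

toward products

(CaCO₃, CaO are pure solids — omitted from Q_c.)
Q_c = [CO₂] = 6.2e-4
Q_c = 6.2e-4 < K_c = 0.0014, so the forward reaction proceeds.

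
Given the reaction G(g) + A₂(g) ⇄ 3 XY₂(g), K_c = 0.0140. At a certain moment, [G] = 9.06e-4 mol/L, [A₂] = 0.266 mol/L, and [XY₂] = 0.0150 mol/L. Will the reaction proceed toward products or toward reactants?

neither direction; the system is at equilibrium

Q_c = [XY₂]³ / ([G]·[A₂]) = (0.0150)³ / ((9.06e-4)·(0.266)) = 0.0140
Q_c = 0.0140 = K_c, so the system is already at equilibrium.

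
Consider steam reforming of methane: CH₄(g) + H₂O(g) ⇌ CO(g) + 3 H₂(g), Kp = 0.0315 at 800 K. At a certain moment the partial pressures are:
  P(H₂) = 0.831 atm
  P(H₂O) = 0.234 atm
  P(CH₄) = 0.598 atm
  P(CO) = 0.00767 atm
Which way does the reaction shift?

neither direction; the system is at equilibrium

Qp = P(CO)·P(H₂)³ / (P(CH₄)·P(H₂O)) = (0.00767)·(0.831)³ / ((0.598)·(0.234)) = 0.0315
Qp = 0.0315 = Kp, so the system is already at equilibrium.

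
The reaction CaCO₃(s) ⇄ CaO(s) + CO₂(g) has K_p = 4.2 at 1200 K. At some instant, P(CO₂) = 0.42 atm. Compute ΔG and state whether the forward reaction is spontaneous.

ΔG = -23.0 kJ/mol; the forward reaction is spontaneous

(CaCO₃, CaO are pure solids — omitted from Q_p.)
Q_p = P(CO₂) = 0.420
ΔG = RT ln(Q_p/K_p) = (8.314 J mol⁻¹ K⁻¹)(1200 K) × ln(0.420/4.2)
   = (9.977 kJ/mol)(-2.303) = -23.0 kJ/mol
ΔG < 0, so the forward reaction is spontaneous (proceeds forward).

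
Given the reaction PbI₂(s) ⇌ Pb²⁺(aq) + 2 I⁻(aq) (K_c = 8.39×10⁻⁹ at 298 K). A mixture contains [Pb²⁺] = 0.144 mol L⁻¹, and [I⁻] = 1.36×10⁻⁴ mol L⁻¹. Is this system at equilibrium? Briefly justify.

no; Q < K, reaction proceeds forward

(PbI₂ is a pure solid — omitted from Q_c.)
Q_c = [Pb²⁺]·[I⁻]² = (0.144)·(1.36×10⁻⁴)² = 2.66×10⁻⁹
Q_c = 2.66×10⁻⁹ < K_c = 8.39×10⁻⁹: net forward reaction.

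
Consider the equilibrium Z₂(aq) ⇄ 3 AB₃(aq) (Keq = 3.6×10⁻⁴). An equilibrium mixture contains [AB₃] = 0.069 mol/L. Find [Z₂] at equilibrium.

At equilibrium, Keq = [AB₃]³ / [Z₂] = 3.6×10⁻⁴.
(0.069)³ / ([Z₂]) = 3.6×10⁻⁴
[Z₂] = 0.913 = 0.91 mol/L

[Z₂] = 0.91 mol/L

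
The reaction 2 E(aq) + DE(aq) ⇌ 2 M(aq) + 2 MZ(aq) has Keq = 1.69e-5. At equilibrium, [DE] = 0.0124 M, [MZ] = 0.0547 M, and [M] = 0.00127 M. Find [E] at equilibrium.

At equilibrium, Keq = [M]²·[MZ]² / ([E]²·[DE]) = 1.69e-5.
(0.00127)²·(0.0547)² / (([E])²·(0.0124)) = 1.69e-5
[E]² = 0.0230 ⇒ [E] = 0.152 M

[E] = 0.152 M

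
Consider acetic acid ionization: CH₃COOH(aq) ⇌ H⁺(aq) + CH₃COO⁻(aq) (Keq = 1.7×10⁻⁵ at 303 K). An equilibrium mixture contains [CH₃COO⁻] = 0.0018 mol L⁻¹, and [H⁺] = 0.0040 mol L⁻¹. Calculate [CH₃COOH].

At equilibrium, Keq = [H⁺]·[CH₃COO⁻] / [CH₃COOH] = 1.7×10⁻⁵.
(0.0040)·(0.0018) / ([CH₃COOH]) = 1.7×10⁻⁵
[CH₃COOH] = 0.424 = 0.42 mol L⁻¹

[CH₃COOH] = 0.42 mol L⁻¹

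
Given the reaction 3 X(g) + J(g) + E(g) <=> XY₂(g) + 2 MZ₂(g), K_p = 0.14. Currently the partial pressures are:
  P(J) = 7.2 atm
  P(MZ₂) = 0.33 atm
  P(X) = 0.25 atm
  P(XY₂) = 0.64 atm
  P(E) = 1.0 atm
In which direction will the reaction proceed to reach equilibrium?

Q_p = P(XY₂)·P(MZ₂)² / (P(X)³·P(J)·P(E)) = (0.64)·(0.33)² / ((0.25)³·(7.2)·(1.0)) = 0.62
Q_p = 0.62 > K_p = 0.14, so the reverse reaction proceeds.

to the left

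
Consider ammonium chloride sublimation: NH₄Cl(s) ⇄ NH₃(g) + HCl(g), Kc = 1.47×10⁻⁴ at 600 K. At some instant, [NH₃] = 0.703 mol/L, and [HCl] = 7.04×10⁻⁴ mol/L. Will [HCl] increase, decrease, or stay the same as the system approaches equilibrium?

(NH₄Cl is a pure solid — omitted from Qc.)
Qc = [NH₃]·[HCl] = (0.703)·(7.04×10⁻⁴) = 4.95×10⁻⁴
Qc = 4.95×10⁻⁴ > Kc = 1.47×10⁻⁴: net reverse reaction.
HCl is a product, so it decreases.

decrease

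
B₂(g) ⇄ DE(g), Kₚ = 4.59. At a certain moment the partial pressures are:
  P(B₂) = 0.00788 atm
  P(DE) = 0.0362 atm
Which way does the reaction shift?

neither direction; the system is at equilibrium

Qₚ = P(DE) / P(B₂) = (0.0362) / (0.00788) = 4.59
Qₚ = 4.59 = Kₚ, so the system is already at equilibrium.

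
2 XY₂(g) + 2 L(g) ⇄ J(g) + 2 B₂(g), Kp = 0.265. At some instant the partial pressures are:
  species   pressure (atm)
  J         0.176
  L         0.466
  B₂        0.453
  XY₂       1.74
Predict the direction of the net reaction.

Qp = P(J)·P(B₂)² / (P(XY₂)²·P(L)²) = (0.176)·(0.453)² / ((1.74)²·(0.466)²) = 0.0549
Qp = 0.0549 < Kp = 0.265, so the forward reaction proceeds.

in the forward direction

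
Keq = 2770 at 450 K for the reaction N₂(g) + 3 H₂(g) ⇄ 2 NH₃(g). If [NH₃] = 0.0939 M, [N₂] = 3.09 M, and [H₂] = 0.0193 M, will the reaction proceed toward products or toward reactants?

Q = [NH₃]² / ([N₂]·[H₂]³) = (0.0939)² / ((3.09)·(0.0193)³) = 397
Q = 397 < Keq = 2770, so the forward reaction proceeds.

to the right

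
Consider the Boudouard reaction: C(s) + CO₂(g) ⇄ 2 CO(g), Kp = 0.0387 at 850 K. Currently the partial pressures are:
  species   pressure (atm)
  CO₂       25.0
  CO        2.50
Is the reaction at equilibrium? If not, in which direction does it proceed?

reverse (toward reactants)

(C is a pure solid — omitted from Qp.)
Qp = P(CO)² / P(CO₂) = (2.50)² / (25.0) = 0.250
Qp = 0.250 > Kp = 0.0387, so the reverse reaction proceeds.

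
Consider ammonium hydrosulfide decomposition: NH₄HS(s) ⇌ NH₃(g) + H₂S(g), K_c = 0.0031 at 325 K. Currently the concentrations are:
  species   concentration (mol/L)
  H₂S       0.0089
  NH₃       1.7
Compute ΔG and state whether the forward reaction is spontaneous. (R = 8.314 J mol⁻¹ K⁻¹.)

(NH₄HS is a pure solid — omitted from Q_c.)
Q_c = [NH₃]·[H₂S] = (1.7)·(0.0089) = 0.0151
ΔG = RT ln(Q_c/K_c) = (8.314 J mol⁻¹ K⁻¹)(325 K) × ln(0.0151/0.0031)
   = (2.702 kJ/mol)(1.583) = 4.28 kJ/mol
ΔG > 0, so the forward reaction is non-spontaneous (proceeds in reverse).

ΔG = 4.28 kJ/mol; the forward reaction is non-spontaneous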